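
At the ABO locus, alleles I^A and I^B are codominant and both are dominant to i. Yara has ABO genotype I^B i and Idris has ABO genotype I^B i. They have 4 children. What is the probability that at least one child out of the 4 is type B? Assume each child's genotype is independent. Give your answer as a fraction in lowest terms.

ABO cross I^B i × I^B i → 1/4 O, 3/4 B.
So P(type B) = 3/4 per child.
P(none) = (1/4)^4 = 1/256; P(at least one) = 1 − 1/256 = 255/256.

255/256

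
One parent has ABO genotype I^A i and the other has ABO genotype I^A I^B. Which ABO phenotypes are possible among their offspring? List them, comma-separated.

A, B, AB

Gametes from I^A i × I^A I^B give offspring ABO genotypes I^A I^A, I^A I^B, I^A i, I^B i, i.e. phenotypes A, B, AB.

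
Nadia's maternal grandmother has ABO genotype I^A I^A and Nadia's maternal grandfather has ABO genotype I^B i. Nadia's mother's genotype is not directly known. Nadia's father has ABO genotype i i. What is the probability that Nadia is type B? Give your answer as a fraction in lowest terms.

1/4

Nadia's mother's ABO genotype from I^A I^A × I^B i: 1/2 I^A I^B, 1/2 I^A i.
Crossing each possibility with the father i i and summing P(type B): 1/2·1/2 + 1/2·0 = 1/4.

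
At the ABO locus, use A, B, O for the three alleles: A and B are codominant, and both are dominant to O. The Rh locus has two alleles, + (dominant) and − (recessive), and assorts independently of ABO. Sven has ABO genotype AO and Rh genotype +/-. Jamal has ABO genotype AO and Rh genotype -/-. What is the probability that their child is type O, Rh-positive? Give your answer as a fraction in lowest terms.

1/8

ABO cross AO × AO → offspring phenotypes: 1/4 O, 3/4 A.
Rh cross +/- × -/- → 1/2 Rh+, 1/2 Rh-.
Independent loci: P(type O, Rh-positive) = 1/4 × 1/2 = 1/8.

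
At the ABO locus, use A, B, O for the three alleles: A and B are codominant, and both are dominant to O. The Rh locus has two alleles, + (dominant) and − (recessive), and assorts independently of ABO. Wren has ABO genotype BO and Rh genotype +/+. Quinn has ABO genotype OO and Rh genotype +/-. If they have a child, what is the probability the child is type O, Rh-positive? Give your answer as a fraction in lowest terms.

ABO cross BO × OO → offspring phenotypes: 1/2 O, 1/2 B.
Rh cross +/+ × +/- → 1 Rh+.
Independent loci: P(type O, Rh-positive) = 1/2 × 1 = 1/2.

1/2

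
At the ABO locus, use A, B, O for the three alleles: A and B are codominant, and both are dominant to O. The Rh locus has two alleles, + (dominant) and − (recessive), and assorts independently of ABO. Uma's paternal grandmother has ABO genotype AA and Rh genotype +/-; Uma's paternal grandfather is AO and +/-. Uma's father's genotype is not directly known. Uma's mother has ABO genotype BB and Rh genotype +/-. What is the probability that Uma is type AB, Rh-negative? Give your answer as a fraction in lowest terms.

3/16

Uma's father's ABO genotype from AA × AO: 1/2 AA, 1/2 AO.
Crossing each possibility with the mother BB and summing P(type AB): 1/2·1 + 1/2·1/2 = 3/4.
Similarly for Rh via the father's Rh distribution: P(Rh-) = 1/4.
Independent loci: 3/4 × 1/4 = 3/16.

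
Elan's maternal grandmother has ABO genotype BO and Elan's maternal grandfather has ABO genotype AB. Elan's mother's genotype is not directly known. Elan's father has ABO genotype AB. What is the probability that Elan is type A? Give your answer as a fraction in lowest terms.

Elan's mother's ABO genotype from BO × AB: 1/4 AB, 1/4 AO, 1/4 BB, 1/4 BO.
Crossing each possibility with the father AB and summing P(type A): 1/4·1/4 + 1/4·1/2 + 1/4·0 + 1/4·1/4 = 1/4.

1/4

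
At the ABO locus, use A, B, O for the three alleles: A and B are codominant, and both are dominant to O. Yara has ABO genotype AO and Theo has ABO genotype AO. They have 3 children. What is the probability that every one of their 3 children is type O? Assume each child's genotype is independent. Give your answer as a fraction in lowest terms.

1/64

ABO cross AO × AO → 1/4 O, 3/4 A.
So P(type O) = 1/4 per child.
All 3 independent: (1/4)^3 = 1/64.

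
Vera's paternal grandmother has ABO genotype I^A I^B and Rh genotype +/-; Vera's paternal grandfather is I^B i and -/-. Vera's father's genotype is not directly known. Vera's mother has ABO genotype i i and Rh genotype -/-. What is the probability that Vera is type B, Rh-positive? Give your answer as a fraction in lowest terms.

1/8

Vera's father's ABO genotype from I^A I^B × I^B i: 1/4 I^A I^B, 1/4 I^A i, 1/4 I^B I^B, 1/4 I^B i.
Crossing each possibility with the mother i i and summing P(type B): 1/4·1/2 + 1/4·0 + 1/4·1 + 1/4·1/2 = 1/2.
Similarly for Rh via the father's Rh distribution: P(Rh+) = 1/4.
Independent loci: 1/2 × 1/4 = 1/8.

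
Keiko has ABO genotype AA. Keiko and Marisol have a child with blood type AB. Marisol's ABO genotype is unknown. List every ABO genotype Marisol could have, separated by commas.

For each candidate genotype of Marisol, check whether crossing it with AA can produce every observed child phenotype.
  AA → possible child types {A} ✗
  AB → possible child types {A, AB} ✓
  AO → possible child types {A} ✗
  BB → possible child types {AB} ✓
  BO → possible child types {A, AB} ✓
  OO → possible child types {A} ✗

AB, BB, BO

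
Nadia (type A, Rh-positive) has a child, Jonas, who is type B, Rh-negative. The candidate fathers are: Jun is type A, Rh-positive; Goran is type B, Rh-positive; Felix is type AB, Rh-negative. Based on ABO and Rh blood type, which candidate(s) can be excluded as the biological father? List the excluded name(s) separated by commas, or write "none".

Jun

A candidate is excluded only if no genotype consistent with his phenotype could produce a type B, Rh-negative child with a type A, Rh-positive mother.
Jun (type A, Rh+): no genotype consistent with that phenotype can produce a type-B Rh- child with a type-A mother.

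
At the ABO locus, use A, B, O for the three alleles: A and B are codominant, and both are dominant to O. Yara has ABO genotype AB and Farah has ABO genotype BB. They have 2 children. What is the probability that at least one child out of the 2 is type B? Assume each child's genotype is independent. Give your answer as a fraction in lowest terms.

ABO cross AB × BB → 1/2 B, 1/2 AB.
So P(type B) = 1/2 per child.
P(none) = (1/2)^2 = 1/4; P(at least one) = 1 − 1/4 = 3/4.

3/4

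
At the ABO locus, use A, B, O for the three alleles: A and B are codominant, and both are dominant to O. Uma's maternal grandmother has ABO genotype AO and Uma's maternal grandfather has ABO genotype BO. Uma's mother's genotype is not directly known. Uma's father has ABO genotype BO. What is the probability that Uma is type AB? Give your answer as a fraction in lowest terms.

Uma's mother's ABO genotype from AO × BO: 1/4 AB, 1/4 AO, 1/4 BO, 1/4 OO.
Crossing each possibility with the father BO and summing P(type AB): 1/4·1/4 + 1/4·1/4 + 1/4·0 + 1/4·0 = 1/8.

1/8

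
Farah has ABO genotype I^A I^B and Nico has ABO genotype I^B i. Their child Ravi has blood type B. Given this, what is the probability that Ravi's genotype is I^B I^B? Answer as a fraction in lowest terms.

Cross I^A I^B × I^B i → 1/4 I^A I^B, 1/4 I^A i, 1/4 I^B I^B, 1/4 I^B i.
Type-B genotypes among offspring: I^B I^B (1/4), I^B i (1/4); total 1/2.
P(I^B I^B | type B) = (1/4) / (1/2) = 1/2.

1/2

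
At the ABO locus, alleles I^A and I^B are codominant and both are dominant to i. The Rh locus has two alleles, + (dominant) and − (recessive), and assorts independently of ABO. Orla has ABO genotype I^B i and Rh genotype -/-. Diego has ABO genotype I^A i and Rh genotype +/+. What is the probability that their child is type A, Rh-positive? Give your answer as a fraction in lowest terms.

1/4

ABO cross I^B i × I^A i → offspring phenotypes: 1/4 O, 1/4 A, 1/4 B, 1/4 AB.
Rh cross -/- × +/+ → 1 Rh+.
Independent loci: P(type A, Rh-positive) = 1/4 × 1 = 1/4.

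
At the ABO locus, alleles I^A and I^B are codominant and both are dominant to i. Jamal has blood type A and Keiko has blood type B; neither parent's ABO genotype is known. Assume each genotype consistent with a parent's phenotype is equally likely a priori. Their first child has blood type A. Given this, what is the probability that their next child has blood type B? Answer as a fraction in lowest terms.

1/12

Possible genotypes: Jamal ∈ {I^A I^A, I^A i}; Keiko ∈ {I^B I^B, I^B i}.
Weight each parental genotype pair by prior × P(type-A child):
  I^A I^A × I^B i: posterior weight 2/3; P(next child type B) = 0.
  I^A i × I^B i: posterior weight 1/3; P(next child type B) = 1/4.
Weighted sum = 1/12.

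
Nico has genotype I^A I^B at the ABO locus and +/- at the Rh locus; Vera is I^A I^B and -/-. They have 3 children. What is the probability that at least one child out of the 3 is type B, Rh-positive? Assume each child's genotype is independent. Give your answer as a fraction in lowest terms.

ABO cross I^A I^B × I^A I^B → 1/4 A, 1/4 B, 1/2 AB.
Rh cross +/- × -/- → 1/2 Rh+, 1/2 Rh-; so P(type B, Rh-positive) = 1/4 × 1/2 = 1/8 per child.
P(none) = (7/8)^3 = 343/512; P(at least one) = 1 − 343/512 = 169/512.

169/512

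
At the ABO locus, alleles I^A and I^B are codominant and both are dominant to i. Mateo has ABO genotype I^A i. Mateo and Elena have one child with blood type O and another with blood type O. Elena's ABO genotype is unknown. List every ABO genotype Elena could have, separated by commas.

I^A i, I^B i, i i

For each candidate genotype of Elena, check whether crossing it with I^A i can produce every observed child phenotype.
  I^A I^A → possible child types {A} ✗
  I^A I^B → possible child types {A, B, AB} ✗
  I^A i → possible child types {O, A} ✓
  I^B I^B → possible child types {B, AB} ✗
  I^B i → possible child types {O, A, B, AB} ✓
  i i → possible child types {O, A} ✓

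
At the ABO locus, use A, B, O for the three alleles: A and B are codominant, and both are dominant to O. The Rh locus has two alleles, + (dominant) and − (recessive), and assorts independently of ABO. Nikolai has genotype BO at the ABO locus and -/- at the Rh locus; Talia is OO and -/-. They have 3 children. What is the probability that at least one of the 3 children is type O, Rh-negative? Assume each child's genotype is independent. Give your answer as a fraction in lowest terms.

ABO cross BO × OO → 1/2 O, 1/2 B.
Rh cross -/- × -/- → 1 Rh-; so P(type O, Rh-negative) = 1/2 × 1 = 1/2 per child.
P(none) = (1/2)^3 = 1/8; P(at least one) = 1 − 1/8 = 7/8.

7/8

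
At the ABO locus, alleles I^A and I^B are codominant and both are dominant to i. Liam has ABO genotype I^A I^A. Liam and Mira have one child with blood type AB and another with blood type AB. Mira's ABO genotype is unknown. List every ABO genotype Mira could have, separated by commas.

I^A I^B, I^B I^B, I^B i

For each candidate genotype of Mira, check whether crossing it with I^A I^A can produce every observed child phenotype.
  I^A I^A → possible child types {A} ✗
  I^A I^B → possible child types {A, AB} ✓
  I^A i → possible child types {A} ✗
  I^B I^B → possible child types {AB} ✓
  I^B i → possible child types {A, AB} ✓
  i i → possible child types {A} ✗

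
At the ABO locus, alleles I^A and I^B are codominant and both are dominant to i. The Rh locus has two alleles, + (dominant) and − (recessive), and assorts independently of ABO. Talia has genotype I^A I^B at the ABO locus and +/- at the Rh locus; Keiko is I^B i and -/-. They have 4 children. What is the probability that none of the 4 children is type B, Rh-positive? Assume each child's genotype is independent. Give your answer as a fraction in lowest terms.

ABO cross I^A I^B × I^B i → 1/4 A, 1/2 B, 1/4 AB.
Rh cross +/- × -/- → 1/2 Rh+, 1/2 Rh-; so P(type B, Rh-positive) = 1/2 × 1/2 = 1/4 per child.
P(not type B, Rh-positive) = 3/4 for one child; (3/4)^4 = 81/256.

81/256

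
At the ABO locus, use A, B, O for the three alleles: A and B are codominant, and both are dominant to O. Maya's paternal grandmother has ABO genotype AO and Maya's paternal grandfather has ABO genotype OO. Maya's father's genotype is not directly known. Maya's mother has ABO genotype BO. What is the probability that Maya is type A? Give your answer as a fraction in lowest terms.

1/8

Maya's father's ABO genotype from AO × OO: 1/2 AO, 1/2 OO.
Crossing each possibility with the mother BO and summing P(type A): 1/2·1/4 + 1/2·0 = 1/8.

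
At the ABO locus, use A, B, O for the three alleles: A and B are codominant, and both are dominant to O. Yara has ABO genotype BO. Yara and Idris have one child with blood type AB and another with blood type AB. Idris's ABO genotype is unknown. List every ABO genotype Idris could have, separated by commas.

For each candidate genotype of Idris, check whether crossing it with BO can produce every observed child phenotype.
  AA → possible child types {A, AB} ✓
  AB → possible child types {A, B, AB} ✓
  AO → possible child types {O, A, B, AB} ✓
  BB → possible child types {B} ✗
  BO → possible child types {O, B} ✗
  OO → possible child types {O, B} ✗

AA, AB, AO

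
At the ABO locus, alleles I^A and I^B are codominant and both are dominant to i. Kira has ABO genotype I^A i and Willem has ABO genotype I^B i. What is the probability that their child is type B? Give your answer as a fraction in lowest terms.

1/4

ABO cross I^A i × I^B i → offspring phenotypes: 1/4 O, 1/4 A, 1/4 B, 1/4 AB.
So P(type B) = 1/4.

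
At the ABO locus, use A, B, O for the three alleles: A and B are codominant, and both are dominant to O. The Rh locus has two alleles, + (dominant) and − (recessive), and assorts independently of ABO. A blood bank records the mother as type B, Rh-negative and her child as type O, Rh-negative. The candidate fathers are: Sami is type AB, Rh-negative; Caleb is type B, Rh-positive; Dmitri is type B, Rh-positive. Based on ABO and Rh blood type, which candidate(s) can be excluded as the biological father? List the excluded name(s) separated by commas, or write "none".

Sami

A candidate is excluded only if no genotype consistent with his phenotype could produce a type O, Rh-negative child with a type B, Rh-negative mother.
Sami (type AB, Rh-): no genotype consistent with that phenotype can produce a type-O Rh- child with a type-B mother.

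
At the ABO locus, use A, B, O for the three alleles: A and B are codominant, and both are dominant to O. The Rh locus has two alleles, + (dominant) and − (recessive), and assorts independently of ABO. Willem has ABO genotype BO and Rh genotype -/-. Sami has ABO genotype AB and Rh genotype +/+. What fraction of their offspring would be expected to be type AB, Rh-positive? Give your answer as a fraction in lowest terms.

1/4

ABO cross BO × AB → offspring phenotypes: 1/4 A, 1/2 B, 1/4 AB.
Rh cross -/- × +/+ → 1 Rh+.
Independent loci: P(type AB, Rh-positive) = 1/4 × 1 = 1/4.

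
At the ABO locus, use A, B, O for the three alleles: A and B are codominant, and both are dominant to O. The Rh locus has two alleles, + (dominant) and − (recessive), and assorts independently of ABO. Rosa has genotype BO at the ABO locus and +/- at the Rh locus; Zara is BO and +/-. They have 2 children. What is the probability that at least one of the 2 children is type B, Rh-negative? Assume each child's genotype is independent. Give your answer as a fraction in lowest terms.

ABO cross BO × BO → 1/4 O, 3/4 B.
Rh cross +/- × +/- → 3/4 Rh+, 1/4 Rh-; so P(type B, Rh-negative) = 3/4 × 1/4 = 3/16 per child.
P(none) = (13/16)^2 = 169/256; P(at least one) = 1 − 169/256 = 87/256.

87/256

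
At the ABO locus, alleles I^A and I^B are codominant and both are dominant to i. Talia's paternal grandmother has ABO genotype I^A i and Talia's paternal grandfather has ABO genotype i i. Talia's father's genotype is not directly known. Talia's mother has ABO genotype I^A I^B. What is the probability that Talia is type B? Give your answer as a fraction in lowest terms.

3/8

Talia's father's ABO genotype from I^A i × i i: 1/2 I^A i, 1/2 i i.
Crossing each possibility with the mother I^A I^B and summing P(type B): 1/2·1/4 + 1/2·1/2 = 3/8.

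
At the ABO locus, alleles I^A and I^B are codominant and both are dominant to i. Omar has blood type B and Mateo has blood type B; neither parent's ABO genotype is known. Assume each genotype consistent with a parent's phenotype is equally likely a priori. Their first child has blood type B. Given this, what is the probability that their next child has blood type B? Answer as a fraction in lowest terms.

19/20

Possible genotypes: Omar ∈ {I^B I^B, I^B i}; Mateo ∈ {I^B I^B, I^B i}.
Weight each parental genotype pair by prior × P(type-B child):
  I^B I^B × I^B I^B: posterior weight 4/15; P(next child type B) = 1.
  I^B I^B × I^B i: posterior weight 4/15; P(next child type B) = 1.
  I^B i × I^B I^B: posterior weight 4/15; P(next child type B) = 1.
  I^B i × I^B i: posterior weight 1/5; P(next child type B) = 3/4.
Weighted sum = 19/20.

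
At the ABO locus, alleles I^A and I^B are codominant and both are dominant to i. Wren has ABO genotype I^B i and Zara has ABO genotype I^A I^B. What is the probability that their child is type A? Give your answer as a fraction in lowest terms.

ABO cross I^B i × I^A I^B → offspring phenotypes: 1/4 A, 1/2 B, 1/4 AB.
So P(type A) = 1/4.

1/4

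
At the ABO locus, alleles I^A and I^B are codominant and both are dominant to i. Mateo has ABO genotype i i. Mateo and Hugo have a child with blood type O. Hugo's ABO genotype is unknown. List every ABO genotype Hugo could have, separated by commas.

I^A i, I^B i, i i

For each candidate genotype of Hugo, check whether crossing it with i i can produce every observed child phenotype.
  I^A I^A → possible child types {A} ✗
  I^A I^B → possible child types {A, B} ✗
  I^A i → possible child types {O, A} ✓
  I^B I^B → possible child types {B} ✗
  I^B i → possible child types {O, B} ✓
  i i → possible child types {O} ✓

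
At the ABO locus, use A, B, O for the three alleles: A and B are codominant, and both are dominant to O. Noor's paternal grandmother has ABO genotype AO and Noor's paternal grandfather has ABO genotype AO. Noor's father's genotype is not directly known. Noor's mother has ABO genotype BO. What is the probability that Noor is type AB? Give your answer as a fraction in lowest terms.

1/4

Noor's father's ABO genotype from AO × AO: 1/4 AA, 1/2 AO, 1/4 OO.
Crossing each possibility with the mother BO and summing P(type AB): 1/4·1/2 + 1/2·1/4 + 1/4·0 = 1/4.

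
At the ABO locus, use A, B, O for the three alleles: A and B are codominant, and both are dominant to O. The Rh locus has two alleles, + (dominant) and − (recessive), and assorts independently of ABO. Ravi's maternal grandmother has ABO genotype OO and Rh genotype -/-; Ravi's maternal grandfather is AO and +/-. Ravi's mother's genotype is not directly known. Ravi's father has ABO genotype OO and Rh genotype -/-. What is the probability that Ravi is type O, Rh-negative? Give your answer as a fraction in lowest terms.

9/16

Ravi's mother's ABO genotype from OO × AO: 1/2 AO, 1/2 OO.
Crossing each possibility with the father OO and summing P(type O): 1/2·1/2 + 1/2·1 = 3/4.
Similarly for Rh via the mother's Rh distribution: P(Rh-) = 3/4.
Independent loci: 3/4 × 3/4 = 9/16.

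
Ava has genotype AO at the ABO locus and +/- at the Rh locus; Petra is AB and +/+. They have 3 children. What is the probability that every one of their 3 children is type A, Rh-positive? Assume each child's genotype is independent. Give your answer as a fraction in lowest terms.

1/8

ABO cross AO × AB → 1/2 A, 1/4 B, 1/4 AB.
Rh cross +/- × +/+ → 1 Rh+; so P(type A, Rh-positive) = 1/2 × 1 = 1/2 per child.
All 3 independent: (1/2)^3 = 1/8.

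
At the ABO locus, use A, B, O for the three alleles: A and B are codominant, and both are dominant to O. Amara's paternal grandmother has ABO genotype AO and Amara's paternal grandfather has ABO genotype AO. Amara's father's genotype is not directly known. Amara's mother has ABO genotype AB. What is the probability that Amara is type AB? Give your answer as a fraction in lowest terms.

1/4

Amara's father's ABO genotype from AO × AO: 1/4 AA, 1/2 AO, 1/4 OO.
Crossing each possibility with the mother AB and summing P(type AB): 1/4·1/2 + 1/2·1/4 + 1/4·0 = 1/4.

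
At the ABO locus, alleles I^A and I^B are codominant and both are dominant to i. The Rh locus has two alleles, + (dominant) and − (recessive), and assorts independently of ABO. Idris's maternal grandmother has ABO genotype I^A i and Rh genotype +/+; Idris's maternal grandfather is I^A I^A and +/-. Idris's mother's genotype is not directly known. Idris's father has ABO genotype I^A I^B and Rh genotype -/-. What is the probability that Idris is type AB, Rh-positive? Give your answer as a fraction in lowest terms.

Idris's mother's ABO genotype from I^A i × I^A I^A: 1/2 I^A I^A, 1/2 I^A i.
Crossing each possibility with the father I^A I^B and summing P(type AB): 1/2·1/2 + 1/2·1/4 = 3/8.
Similarly for Rh via the mother's Rh distribution: P(Rh+) = 3/4.
Independent loci: 3/8 × 3/4 = 9/32.

9/32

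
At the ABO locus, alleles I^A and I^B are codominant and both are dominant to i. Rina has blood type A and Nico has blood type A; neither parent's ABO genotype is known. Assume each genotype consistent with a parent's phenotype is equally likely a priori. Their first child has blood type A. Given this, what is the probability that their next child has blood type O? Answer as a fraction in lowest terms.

Possible genotypes: Rina ∈ {I^A I^A, I^A i}; Nico ∈ {I^A I^A, I^A i}.
Weight each parental genotype pair by prior × P(type-A child):
  I^A I^A × I^A I^A: posterior weight 4/15; P(next child type O) = 0.
  I^A I^A × I^A i: posterior weight 4/15; P(next child type O) = 0.
  I^A i × I^A I^A: posterior weight 4/15; P(next child type O) = 0.
  I^A i × I^A i: posterior weight 1/5; P(next child type O) = 1/4.
Weighted sum = 1/20.

1/20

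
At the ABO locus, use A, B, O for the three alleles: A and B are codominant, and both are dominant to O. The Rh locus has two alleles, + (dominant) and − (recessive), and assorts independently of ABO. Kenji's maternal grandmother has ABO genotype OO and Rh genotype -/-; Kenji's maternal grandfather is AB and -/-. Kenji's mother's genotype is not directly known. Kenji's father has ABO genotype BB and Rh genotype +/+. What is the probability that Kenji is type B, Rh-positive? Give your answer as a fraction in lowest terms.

Kenji's mother's ABO genotype from OO × AB: 1/2 AO, 1/2 BO.
Crossing each possibility with the father BB and summing P(type B): 1/2·1/2 + 1/2·1 = 3/4.
Similarly for Rh via the mother's Rh distribution: P(Rh+) = 1.
Independent loci: 3/4 × 1 = 3/4.

3/4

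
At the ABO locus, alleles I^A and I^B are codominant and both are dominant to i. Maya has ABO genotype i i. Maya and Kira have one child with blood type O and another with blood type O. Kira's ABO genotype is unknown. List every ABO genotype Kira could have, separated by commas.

For each candidate genotype of Kira, check whether crossing it with i i can produce every observed child phenotype.
  I^A I^A → possible child types {A} ✗
  I^A I^B → possible child types {A, B} ✗
  I^A i → possible child types {O, A} ✓
  I^B I^B → possible child types {B} ✗
  I^B i → possible child types {O, B} ✓
  i i → possible child types {O} ✓

I^A i, I^B i, i i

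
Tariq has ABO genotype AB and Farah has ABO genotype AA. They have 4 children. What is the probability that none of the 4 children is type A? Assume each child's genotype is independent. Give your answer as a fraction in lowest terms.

1/16

ABO cross AB × AA → 1/2 A, 1/2 AB.
So P(type A) = 1/2 per child.
P(not type A) = 1/2 for one child; (1/2)^4 = 1/16.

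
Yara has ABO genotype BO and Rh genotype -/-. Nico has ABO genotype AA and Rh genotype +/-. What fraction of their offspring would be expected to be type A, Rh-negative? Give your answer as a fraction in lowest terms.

1/4

ABO cross BO × AA → offspring phenotypes: 1/2 A, 1/2 AB.
Rh cross -/- × +/- → 1/2 Rh+, 1/2 Rh-.
Independent loci: P(type A, Rh-negative) = 1/2 × 1/2 = 1/4.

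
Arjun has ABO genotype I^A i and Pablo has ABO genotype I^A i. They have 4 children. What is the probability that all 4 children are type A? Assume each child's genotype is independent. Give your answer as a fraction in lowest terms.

ABO cross I^A i × I^A i → 1/4 O, 3/4 A.
So P(type A) = 3/4 per child.
All 4 independent: (3/4)^4 = 81/256.

81/256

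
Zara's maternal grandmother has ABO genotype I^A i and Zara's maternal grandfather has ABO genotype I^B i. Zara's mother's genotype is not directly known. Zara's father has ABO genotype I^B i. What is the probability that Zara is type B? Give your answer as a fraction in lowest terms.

Zara's mother's ABO genotype from I^A i × I^B i: 1/4 I^A I^B, 1/4 I^A i, 1/4 I^B i, 1/4 i i.
Crossing each possibility with the father I^B i and summing P(type B): 1/4·1/2 + 1/4·1/4 + 1/4·3/4 + 1/4·1/2 = 1/2.

1/2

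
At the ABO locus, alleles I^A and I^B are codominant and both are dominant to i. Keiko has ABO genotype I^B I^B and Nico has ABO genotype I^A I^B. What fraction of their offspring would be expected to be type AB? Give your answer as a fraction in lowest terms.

1/2

ABO cross I^B I^B × I^A I^B → offspring phenotypes: 1/2 B, 1/2 AB.
So P(type AB) = 1/2.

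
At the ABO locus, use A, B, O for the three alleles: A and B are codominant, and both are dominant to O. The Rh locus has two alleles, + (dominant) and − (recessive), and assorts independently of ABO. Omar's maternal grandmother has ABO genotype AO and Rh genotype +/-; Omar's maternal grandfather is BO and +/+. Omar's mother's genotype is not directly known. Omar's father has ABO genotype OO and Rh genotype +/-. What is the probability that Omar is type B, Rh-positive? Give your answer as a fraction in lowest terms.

Omar's mother's ABO genotype from AO × BO: 1/4 AB, 1/4 AO, 1/4 BO, 1/4 OO.
Crossing each possibility with the father OO and summing P(type B): 1/4·1/2 + 1/4·0 + 1/4·1/2 + 1/4·0 = 1/4.
Similarly for Rh via the mother's Rh distribution: P(Rh+) = 7/8.
Independent loci: 1/4 × 7/8 = 7/32.

7/32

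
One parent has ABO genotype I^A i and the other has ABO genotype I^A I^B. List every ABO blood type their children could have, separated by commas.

Gametes from I^A i × I^A I^B give offspring ABO genotypes I^A I^A, I^A I^B, I^A i, I^B i, i.e. phenotypes A, B, AB.

A, B, AB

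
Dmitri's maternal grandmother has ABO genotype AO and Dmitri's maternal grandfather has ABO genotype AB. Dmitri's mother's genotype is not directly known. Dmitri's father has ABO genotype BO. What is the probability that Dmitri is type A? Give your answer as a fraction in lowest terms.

1/4

Dmitri's mother's ABO genotype from AO × AB: 1/4 AA, 1/4 AB, 1/4 AO, 1/4 BO.
Crossing each possibility with the father BO and summing P(type A): 1/4·1/2 + 1/4·1/4 + 1/4·1/4 + 1/4·0 = 1/4.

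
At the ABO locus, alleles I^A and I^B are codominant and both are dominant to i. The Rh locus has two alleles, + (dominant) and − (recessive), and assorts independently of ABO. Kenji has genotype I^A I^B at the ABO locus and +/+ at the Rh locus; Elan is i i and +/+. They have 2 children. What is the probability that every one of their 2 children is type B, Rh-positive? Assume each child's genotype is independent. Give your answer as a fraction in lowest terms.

1/4

ABO cross I^A I^B × i i → 1/2 A, 1/2 B.
Rh cross +/+ × +/+ → 1 Rh+; so P(type B, Rh-positive) = 1/2 × 1 = 1/2 per child.
All 2 independent: (1/2)^2 = 1/4.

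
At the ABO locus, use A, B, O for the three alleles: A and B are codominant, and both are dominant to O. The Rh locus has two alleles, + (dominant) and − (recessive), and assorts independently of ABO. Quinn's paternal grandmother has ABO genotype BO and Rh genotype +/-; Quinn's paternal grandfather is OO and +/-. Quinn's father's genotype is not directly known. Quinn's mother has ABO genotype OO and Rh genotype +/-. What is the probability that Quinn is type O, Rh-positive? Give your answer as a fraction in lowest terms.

Quinn's father's ABO genotype from BO × OO: 1/2 BO, 1/2 OO.
Crossing each possibility with the mother OO and summing P(type O): 1/2·1/2 + 1/2·1 = 3/4.
Similarly for Rh via the father's Rh distribution: P(Rh+) = 3/4.
Independent loci: 3/4 × 3/4 = 9/16.

9/16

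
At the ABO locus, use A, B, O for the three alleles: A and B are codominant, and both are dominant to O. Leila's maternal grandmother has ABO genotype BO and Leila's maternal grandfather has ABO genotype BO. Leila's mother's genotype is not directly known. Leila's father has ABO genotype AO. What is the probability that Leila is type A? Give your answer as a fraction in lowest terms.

1/4

Leila's mother's ABO genotype from BO × BO: 1/4 BB, 1/2 BO, 1/4 OO.
Crossing each possibility with the father AO and summing P(type A): 1/4·0 + 1/2·1/4 + 1/4·1/2 = 1/4.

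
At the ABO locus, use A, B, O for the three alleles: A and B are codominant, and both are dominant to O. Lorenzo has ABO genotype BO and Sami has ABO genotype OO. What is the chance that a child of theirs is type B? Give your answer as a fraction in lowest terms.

ABO cross BO × OO → offspring phenotypes: 1/2 O, 1/2 B.
So P(type B) = 1/2.

1/2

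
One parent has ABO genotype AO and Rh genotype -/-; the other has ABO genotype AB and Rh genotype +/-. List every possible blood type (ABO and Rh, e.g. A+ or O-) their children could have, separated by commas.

Gametes from AO × AB give offspring ABO genotypes AA, AB, AO, BO, i.e. phenotypes A, B, AB.
Rh cross -/- × +/- → phenotypes Rh+, Rh-.
Combining independently: A+, A-, B+, B-, AB+, AB-.

A+, A-, B+, B-, AB+, AB-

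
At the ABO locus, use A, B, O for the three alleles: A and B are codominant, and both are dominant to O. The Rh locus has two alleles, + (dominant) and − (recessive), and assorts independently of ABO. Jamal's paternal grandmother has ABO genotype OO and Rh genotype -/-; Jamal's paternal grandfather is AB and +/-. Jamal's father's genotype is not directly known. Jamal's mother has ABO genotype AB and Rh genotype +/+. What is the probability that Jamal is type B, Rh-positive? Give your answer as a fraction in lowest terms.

3/8

Jamal's father's ABO genotype from OO × AB: 1/2 AO, 1/2 BO.
Crossing each possibility with the mother AB and summing P(type B): 1/2·1/4 + 1/2·1/2 = 3/8.
Similarly for Rh via the father's Rh distribution: P(Rh+) = 1.
Independent loci: 3/8 × 1 = 3/8.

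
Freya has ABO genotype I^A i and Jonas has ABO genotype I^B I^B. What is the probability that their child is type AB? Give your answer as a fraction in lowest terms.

1/2

ABO cross I^A i × I^B I^B → offspring phenotypes: 1/2 B, 1/2 AB.
So P(type AB) = 1/2.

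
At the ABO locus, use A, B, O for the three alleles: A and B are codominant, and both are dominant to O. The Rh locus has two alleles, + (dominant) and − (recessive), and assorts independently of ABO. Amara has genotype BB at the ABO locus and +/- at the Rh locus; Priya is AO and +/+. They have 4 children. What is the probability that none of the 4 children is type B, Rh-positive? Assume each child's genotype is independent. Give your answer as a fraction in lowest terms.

ABO cross BB × AO → 1/2 B, 1/2 AB.
Rh cross +/- × +/+ → 1 Rh+; so P(type B, Rh-positive) = 1/2 × 1 = 1/2 per child.
P(not type B, Rh-positive) = 1/2 for one child; (1/2)^4 = 1/16.

1/16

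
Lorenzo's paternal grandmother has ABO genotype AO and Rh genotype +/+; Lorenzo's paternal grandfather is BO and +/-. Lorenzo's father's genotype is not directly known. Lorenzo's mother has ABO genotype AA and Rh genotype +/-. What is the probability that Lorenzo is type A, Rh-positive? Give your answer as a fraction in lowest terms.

21/32

Lorenzo's father's ABO genotype from AO × BO: 1/4 AB, 1/4 AO, 1/4 BO, 1/4 OO.
Crossing each possibility with the mother AA and summing P(type A): 1/4·1/2 + 1/4·1 + 1/4·1/2 + 1/4·1 = 3/4.
Similarly for Rh via the father's Rh distribution: P(Rh+) = 7/8.
Independent loci: 3/4 × 7/8 = 21/32.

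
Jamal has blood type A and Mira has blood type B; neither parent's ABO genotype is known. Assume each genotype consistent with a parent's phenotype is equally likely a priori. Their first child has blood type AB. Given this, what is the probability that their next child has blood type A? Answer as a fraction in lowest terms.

Possible genotypes: Jamal ∈ {I^A I^A, I^A i}; Mira ∈ {I^B I^B, I^B i}.
Weight each parental genotype pair by prior × P(type-AB child):
  I^A I^A × I^B I^B: posterior weight 4/9; P(next child type A) = 0.
  I^A I^A × I^B i: posterior weight 2/9; P(next child type A) = 1/2.
  I^A i × I^B I^B: posterior weight 2/9; P(next child type A) = 0.
  I^A i × I^B i: posterior weight 1/9; P(next child type A) = 1/4.
Weighted sum = 5/36.

5/36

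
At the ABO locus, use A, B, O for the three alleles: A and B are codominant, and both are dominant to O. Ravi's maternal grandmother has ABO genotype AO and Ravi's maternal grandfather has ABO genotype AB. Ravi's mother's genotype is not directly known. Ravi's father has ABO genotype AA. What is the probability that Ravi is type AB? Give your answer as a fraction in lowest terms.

1/4

Ravi's mother's ABO genotype from AO × AB: 1/4 AA, 1/4 AB, 1/4 AO, 1/4 BO.
Crossing each possibility with the father AA and summing P(type AB): 1/4·0 + 1/4·1/2 + 1/4·0 + 1/4·1/2 = 1/4.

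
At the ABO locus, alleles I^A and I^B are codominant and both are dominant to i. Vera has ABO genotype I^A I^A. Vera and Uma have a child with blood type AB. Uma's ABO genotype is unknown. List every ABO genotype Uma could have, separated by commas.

I^A I^B, I^B I^B, I^B i

For each candidate genotype of Uma, check whether crossing it with I^A I^A can produce every observed child phenotype.
  I^A I^A → possible child types {A} ✗
  I^A I^B → possible child types {A, AB} ✓
  I^A i → possible child types {A} ✗
  I^B I^B → possible child types {AB} ✓
  I^B i → possible child types {A, AB} ✓
  i i → possible child types {A} ✗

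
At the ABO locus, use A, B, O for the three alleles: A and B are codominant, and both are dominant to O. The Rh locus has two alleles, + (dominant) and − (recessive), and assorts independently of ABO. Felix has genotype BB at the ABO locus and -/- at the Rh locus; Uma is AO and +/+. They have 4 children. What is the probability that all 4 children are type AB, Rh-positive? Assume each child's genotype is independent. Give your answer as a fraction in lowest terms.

1/16

ABO cross BB × AO → 1/2 B, 1/2 AB.
Rh cross -/- × +/+ → 1 Rh+; so P(type AB, Rh-positive) = 1/2 × 1 = 1/2 per child.
All 4 independent: (1/2)^4 = 1/16.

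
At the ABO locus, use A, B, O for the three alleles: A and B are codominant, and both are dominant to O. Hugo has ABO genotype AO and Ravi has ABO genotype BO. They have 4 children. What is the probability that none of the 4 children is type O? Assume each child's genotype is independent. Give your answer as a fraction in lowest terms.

81/256

ABO cross AO × BO → 1/4 O, 1/4 A, 1/4 B, 1/4 AB.
So P(type O) = 1/4 per child.
P(not type O) = 3/4 for one child; (3/4)^4 = 81/256.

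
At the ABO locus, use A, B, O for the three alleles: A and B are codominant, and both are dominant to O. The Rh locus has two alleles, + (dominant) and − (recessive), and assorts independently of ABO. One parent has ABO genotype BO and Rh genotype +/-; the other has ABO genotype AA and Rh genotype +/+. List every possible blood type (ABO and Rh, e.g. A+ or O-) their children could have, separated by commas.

Gametes from BO × AA give offspring ABO genotypes AB, AO, i.e. phenotypes A, AB.
Rh cross +/- × +/+ → phenotypes Rh+.
Combining independently: A+, AB+.

A+, AB+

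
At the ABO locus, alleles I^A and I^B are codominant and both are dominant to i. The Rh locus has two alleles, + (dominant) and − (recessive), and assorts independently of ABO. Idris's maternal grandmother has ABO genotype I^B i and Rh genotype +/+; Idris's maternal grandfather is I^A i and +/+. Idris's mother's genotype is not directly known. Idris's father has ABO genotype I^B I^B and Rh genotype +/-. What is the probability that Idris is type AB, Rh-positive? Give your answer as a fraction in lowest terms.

1/4

Idris's mother's ABO genotype from I^B i × I^A i: 1/4 I^A I^B, 1/4 I^A i, 1/4 I^B i, 1/4 i i.
Crossing each possibility with the father I^B I^B and summing P(type AB): 1/4·1/2 + 1/4·1/2 + 1/4·0 + 1/4·0 = 1/4.
Similarly for Rh via the mother's Rh distribution: P(Rh+) = 1.
Independent loci: 1/4 × 1 = 1/4.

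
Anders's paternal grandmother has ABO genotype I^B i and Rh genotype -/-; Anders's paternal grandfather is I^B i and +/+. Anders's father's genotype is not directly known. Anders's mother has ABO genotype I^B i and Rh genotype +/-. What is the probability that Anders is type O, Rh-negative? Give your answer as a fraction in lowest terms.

Anders's father's ABO genotype from I^B i × I^B i: 1/4 I^B I^B, 1/2 I^B i, 1/4 i i.
Crossing each possibility with the mother I^B i and summing P(type O): 1/4·0 + 1/2·1/4 + 1/4·1/2 = 1/4.
Similarly for Rh via the father's Rh distribution: P(Rh-) = 1/4.
Independent loci: 1/4 × 1/4 = 1/16.

1/16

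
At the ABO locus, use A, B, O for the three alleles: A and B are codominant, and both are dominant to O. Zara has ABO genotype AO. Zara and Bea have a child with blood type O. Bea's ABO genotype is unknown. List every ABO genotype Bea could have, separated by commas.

AO, BO, OO

For each candidate genotype of Bea, check whether crossing it with AO can produce every observed child phenotype.
  AA → possible child types {A} ✗
  AB → possible child types {A, B, AB} ✗
  AO → possible child types {O, A} ✓
  BB → possible child types {B, AB} ✗
  BO → possible child types {O, A, B, AB} ✓
  OO → possible child types {O, A} ✓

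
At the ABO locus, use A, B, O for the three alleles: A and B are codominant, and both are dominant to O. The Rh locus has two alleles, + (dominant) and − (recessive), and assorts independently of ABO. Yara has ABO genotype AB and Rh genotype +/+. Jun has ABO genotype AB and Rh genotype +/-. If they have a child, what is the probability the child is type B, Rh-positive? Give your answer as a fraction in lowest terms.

1/4

ABO cross AB × AB → offspring phenotypes: 1/4 A, 1/4 B, 1/2 AB.
Rh cross +/+ × +/- → 1 Rh+.
Independent loci: P(type B, Rh-positive) = 1/4 × 1 = 1/4.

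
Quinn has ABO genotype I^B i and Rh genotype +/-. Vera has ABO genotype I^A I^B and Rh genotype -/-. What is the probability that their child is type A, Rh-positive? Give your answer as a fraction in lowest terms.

ABO cross I^B i × I^A I^B → offspring phenotypes: 1/4 A, 1/2 B, 1/4 AB.
Rh cross +/- × -/- → 1/2 Rh+, 1/2 Rh-.
Independent loci: P(type A, Rh-positive) = 1/4 × 1/2 = 1/8.

1/8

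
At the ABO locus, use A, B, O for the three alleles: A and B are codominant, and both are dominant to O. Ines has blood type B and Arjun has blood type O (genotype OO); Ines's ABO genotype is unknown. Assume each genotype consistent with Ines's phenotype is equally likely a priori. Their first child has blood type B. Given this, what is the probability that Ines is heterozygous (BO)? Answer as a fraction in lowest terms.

Possible genotypes: Ines ∈ {BB, BO}; Arjun ∈ {OO}.
Weight each parental genotype pair by prior × P(type-B child):
  BB × OO: posterior weight 2/3.
  BO × OO: posterior weight 1/3.
Sum the posterior weight over pairs where Ines is BO: 1/3.

1/3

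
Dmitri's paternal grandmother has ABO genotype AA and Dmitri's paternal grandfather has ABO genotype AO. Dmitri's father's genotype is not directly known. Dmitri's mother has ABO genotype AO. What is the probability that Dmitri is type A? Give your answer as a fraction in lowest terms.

Dmitri's father's ABO genotype from AA × AO: 1/2 AA, 1/2 AO.
Crossing each possibility with the mother AO and summing P(type A): 1/2·1 + 1/2·3/4 = 7/8.

7/8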